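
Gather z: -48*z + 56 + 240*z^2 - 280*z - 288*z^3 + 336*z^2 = -288*z^3 + 576*z^2 - 328*z + 56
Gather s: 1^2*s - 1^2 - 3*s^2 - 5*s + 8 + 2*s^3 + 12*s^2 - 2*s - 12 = 2*s^3 + 9*s^2 - 6*s - 5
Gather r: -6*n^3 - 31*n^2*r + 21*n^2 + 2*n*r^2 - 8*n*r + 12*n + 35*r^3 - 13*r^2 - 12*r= -6*n^3 + 21*n^2 + 12*n + 35*r^3 + r^2*(2*n - 13) + r*(-31*n^2 - 8*n - 12)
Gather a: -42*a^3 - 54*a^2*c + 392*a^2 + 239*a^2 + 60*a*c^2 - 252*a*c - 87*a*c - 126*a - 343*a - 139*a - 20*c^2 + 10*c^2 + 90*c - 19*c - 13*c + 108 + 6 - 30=-42*a^3 + a^2*(631 - 54*c) + a*(60*c^2 - 339*c - 608) - 10*c^2 + 58*c + 84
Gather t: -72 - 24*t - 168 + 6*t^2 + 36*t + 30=6*t^2 + 12*t - 210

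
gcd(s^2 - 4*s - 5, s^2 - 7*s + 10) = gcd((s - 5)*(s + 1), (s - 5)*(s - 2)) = s - 5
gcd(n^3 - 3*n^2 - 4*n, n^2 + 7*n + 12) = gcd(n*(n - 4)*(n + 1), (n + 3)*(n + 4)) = 1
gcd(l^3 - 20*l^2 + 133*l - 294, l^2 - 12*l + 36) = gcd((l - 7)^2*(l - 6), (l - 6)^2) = l - 6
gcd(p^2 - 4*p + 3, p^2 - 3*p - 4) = 1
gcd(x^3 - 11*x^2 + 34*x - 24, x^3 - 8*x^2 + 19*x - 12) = x^2 - 5*x + 4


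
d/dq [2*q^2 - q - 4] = 4*q - 1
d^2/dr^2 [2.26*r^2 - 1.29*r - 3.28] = 4.52000000000000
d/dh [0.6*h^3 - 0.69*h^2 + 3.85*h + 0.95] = 1.8*h^2 - 1.38*h + 3.85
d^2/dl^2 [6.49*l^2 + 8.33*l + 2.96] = 12.9800000000000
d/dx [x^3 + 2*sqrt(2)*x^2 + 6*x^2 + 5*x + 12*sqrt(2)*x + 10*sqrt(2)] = 3*x^2 + 4*sqrt(2)*x + 12*x + 5 + 12*sqrt(2)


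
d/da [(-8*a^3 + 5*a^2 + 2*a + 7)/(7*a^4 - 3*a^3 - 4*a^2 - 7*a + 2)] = (56*a^6 - 70*a^5 + 5*a^4 - 72*a^3 - 12*a^2 + 76*a + 53)/(49*a^8 - 42*a^7 - 47*a^6 - 74*a^5 + 86*a^4 + 44*a^3 + 33*a^2 - 28*a + 4)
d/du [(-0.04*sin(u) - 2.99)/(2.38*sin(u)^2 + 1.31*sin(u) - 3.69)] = (0.0952*sin(u)^2 + 14.2324*sin(u) + 4.0645)*cos(u)/(5.6644*sin(u)^4 + 6.2356*sin(u)^3 - 15.8483*sin(u)^2 - 9.6678*sin(u) + 13.6161)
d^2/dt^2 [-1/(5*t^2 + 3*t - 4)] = 2*(25*t^2 + 15*t - (10*t + 3)^2 - 20)/(5*t^2 + 3*t - 4)^3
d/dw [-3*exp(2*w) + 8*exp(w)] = (8 - 6*exp(w))*exp(w)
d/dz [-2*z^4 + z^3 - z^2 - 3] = z*(-8*z^2 + 3*z - 2)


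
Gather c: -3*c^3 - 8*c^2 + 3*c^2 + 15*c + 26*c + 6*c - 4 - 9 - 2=-3*c^3 - 5*c^2 + 47*c - 15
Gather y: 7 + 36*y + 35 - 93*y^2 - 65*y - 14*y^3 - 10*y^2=-14*y^3 - 103*y^2 - 29*y + 42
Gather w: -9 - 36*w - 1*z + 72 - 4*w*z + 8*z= w*(-4*z - 36) + 7*z + 63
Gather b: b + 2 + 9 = b + 11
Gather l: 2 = 2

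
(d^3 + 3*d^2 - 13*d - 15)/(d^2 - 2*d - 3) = d + 5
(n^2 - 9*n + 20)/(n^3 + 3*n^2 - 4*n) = (n^2 - 9*n + 20)/(n*(n^2 + 3*n - 4))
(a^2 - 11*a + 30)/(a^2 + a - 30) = (a - 6)/(a + 6)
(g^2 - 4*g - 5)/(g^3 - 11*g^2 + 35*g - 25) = (g + 1)/(g^2 - 6*g + 5)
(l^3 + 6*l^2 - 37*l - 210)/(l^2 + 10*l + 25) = (l^2 + l - 42)/(l + 5)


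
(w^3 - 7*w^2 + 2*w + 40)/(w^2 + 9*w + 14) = (w^2 - 9*w + 20)/(w + 7)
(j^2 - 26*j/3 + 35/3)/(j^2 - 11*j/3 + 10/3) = (j - 7)/(j - 2)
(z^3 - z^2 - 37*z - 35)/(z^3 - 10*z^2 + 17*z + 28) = (z + 5)/(z - 4)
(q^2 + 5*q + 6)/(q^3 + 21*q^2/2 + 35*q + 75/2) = 2*(q + 2)/(2*q^2 + 15*q + 25)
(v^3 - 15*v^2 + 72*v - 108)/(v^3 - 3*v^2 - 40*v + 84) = (v^3 - 15*v^2 + 72*v - 108)/(v^3 - 3*v^2 - 40*v + 84)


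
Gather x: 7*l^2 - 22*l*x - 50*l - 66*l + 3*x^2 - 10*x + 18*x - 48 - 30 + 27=7*l^2 - 116*l + 3*x^2 + x*(8 - 22*l) - 51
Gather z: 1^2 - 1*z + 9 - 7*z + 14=24 - 8*z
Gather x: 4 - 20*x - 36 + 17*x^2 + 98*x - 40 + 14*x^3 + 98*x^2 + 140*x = 14*x^3 + 115*x^2 + 218*x - 72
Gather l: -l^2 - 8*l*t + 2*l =-l^2 + l*(2 - 8*t)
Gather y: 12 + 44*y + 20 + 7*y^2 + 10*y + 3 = 7*y^2 + 54*y + 35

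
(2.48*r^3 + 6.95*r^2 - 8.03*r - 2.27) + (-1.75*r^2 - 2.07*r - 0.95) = 2.48*r^3 + 5.2*r^2 - 10.1*r - 3.22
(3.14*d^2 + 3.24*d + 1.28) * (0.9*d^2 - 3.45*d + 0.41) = 2.826*d^4 - 7.917*d^3 - 8.7386*d^2 - 3.0876*d + 0.5248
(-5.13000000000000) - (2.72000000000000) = -7.85000000000000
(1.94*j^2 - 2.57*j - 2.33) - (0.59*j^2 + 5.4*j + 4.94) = 1.35*j^2 - 7.97*j - 7.27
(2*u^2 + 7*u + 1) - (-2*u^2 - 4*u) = 4*u^2 + 11*u + 1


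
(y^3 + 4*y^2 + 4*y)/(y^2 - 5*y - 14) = y*(y + 2)/(y - 7)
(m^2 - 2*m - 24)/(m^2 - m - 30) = (m + 4)/(m + 5)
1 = 1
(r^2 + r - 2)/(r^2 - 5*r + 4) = (r + 2)/(r - 4)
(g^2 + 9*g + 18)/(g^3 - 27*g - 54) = (g + 6)/(g^2 - 3*g - 18)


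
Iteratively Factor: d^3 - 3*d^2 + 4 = (d + 1)*(d^2 - 4*d + 4) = (d - 2)*(d + 1)*(d - 2)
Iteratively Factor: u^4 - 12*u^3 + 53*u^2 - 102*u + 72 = (u - 3)*(u^3 - 9*u^2 + 26*u - 24) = (u - 4)*(u - 3)*(u^2 - 5*u + 6) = (u - 4)*(u - 3)^2*(u - 2)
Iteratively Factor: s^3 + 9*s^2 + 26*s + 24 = (s + 3)*(s^2 + 6*s + 8) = (s + 3)*(s + 4)*(s + 2)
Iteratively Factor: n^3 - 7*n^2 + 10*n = (n)*(n^2 - 7*n + 10) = n*(n - 5)*(n - 2)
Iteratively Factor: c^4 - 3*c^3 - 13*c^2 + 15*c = (c)*(c^3 - 3*c^2 - 13*c + 15) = c*(c + 3)*(c^2 - 6*c + 5) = c*(c - 1)*(c + 3)*(c - 5)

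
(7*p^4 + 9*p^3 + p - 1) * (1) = 7*p^4 + 9*p^3 + p - 1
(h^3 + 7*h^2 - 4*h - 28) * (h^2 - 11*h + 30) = h^5 - 4*h^4 - 51*h^3 + 226*h^2 + 188*h - 840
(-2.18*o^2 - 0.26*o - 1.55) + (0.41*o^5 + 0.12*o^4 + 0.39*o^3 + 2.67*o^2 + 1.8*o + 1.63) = 0.41*o^5 + 0.12*o^4 + 0.39*o^3 + 0.49*o^2 + 1.54*o + 0.0799999999999998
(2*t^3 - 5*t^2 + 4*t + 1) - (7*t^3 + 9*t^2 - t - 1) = -5*t^3 - 14*t^2 + 5*t + 2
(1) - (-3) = 4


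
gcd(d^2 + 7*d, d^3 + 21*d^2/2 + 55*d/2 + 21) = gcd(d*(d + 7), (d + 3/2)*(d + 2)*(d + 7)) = d + 7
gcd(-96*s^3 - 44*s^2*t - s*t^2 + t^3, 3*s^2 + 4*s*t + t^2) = 3*s + t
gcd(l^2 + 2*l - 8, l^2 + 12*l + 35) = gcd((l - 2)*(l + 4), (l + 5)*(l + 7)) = 1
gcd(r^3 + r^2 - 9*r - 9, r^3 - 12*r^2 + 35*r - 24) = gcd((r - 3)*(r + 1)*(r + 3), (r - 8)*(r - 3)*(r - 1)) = r - 3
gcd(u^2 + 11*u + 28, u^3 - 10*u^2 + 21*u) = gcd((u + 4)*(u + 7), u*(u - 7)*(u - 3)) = 1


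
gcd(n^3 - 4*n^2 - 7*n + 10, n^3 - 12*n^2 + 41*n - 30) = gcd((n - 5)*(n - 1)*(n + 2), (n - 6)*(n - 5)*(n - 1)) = n^2 - 6*n + 5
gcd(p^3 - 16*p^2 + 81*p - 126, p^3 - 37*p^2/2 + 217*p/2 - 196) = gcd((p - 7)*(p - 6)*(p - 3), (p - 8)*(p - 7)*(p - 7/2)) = p - 7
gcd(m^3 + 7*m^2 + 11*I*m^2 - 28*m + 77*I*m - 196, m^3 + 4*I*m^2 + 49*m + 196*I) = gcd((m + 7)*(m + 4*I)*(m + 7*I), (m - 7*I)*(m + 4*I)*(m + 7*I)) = m^2 + 11*I*m - 28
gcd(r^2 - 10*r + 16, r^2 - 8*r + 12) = r - 2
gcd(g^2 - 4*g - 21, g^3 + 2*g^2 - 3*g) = g + 3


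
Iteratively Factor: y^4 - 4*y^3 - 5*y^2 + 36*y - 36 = (y + 3)*(y^3 - 7*y^2 + 16*y - 12) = (y - 3)*(y + 3)*(y^2 - 4*y + 4) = (y - 3)*(y - 2)*(y + 3)*(y - 2)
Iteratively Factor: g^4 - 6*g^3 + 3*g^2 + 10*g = (g + 1)*(g^3 - 7*g^2 + 10*g) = (g - 5)*(g + 1)*(g^2 - 2*g) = (g - 5)*(g - 2)*(g + 1)*(g)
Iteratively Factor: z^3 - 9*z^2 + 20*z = (z - 4)*(z^2 - 5*z) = z*(z - 4)*(z - 5)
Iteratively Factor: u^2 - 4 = (u + 2)*(u - 2)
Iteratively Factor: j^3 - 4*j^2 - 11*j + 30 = (j + 3)*(j^2 - 7*j + 10) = (j - 5)*(j + 3)*(j - 2)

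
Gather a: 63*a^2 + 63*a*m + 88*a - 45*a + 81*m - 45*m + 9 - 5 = 63*a^2 + a*(63*m + 43) + 36*m + 4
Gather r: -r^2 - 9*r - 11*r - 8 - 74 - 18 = -r^2 - 20*r - 100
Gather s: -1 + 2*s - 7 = 2*s - 8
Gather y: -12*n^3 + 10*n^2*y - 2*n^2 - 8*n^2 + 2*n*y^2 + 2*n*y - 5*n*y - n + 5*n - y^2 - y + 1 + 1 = -12*n^3 - 10*n^2 + 4*n + y^2*(2*n - 1) + y*(10*n^2 - 3*n - 1) + 2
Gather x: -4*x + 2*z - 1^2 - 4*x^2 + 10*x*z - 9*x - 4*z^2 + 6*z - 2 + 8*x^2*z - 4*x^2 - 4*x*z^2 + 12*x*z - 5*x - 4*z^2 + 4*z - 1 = x^2*(8*z - 8) + x*(-4*z^2 + 22*z - 18) - 8*z^2 + 12*z - 4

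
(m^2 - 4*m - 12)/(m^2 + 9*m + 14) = (m - 6)/(m + 7)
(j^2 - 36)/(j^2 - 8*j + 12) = (j + 6)/(j - 2)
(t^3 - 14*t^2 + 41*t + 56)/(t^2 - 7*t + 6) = (t^3 - 14*t^2 + 41*t + 56)/(t^2 - 7*t + 6)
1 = 1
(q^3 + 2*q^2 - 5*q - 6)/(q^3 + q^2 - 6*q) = (q + 1)/q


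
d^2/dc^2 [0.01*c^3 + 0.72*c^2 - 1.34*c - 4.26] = 0.06*c + 1.44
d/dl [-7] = 0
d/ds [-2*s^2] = -4*s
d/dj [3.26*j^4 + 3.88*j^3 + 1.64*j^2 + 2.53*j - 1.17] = 13.04*j^3 + 11.64*j^2 + 3.28*j + 2.53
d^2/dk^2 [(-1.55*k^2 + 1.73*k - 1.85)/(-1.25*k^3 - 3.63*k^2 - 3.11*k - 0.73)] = (4.84375*k^6 - 16.21875*k^5 - 48.5655*k^4 + 47.370596*k^3 + 183.71427*k^2 + 142.688442*k + 35.489368)/(1.953125*k^9 + 17.015625*k^8 + 63.9915*k^7 + 135.923772*k^6 + 179.085102*k^5 + 151.21383*k^4 + 81.52574*k^3 + 26.98518*k^2 + 4.971957*k + 0.389017)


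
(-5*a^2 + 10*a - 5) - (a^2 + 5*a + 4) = -6*a^2 + 5*a - 9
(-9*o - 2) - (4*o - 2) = -13*o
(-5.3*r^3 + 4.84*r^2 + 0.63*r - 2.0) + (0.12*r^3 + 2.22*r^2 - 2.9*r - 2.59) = -5.18*r^3 + 7.06*r^2 - 2.27*r - 4.59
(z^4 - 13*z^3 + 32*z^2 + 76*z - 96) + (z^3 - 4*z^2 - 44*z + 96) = z^4 - 12*z^3 + 28*z^2 + 32*z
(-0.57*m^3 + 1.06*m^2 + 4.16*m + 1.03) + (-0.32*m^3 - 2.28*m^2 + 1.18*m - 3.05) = -0.89*m^3 - 1.22*m^2 + 5.34*m - 2.02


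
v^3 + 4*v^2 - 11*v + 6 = (v - 1)^2*(v + 6)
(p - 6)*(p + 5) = p^2 - p - 30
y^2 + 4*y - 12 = (y - 2)*(y + 6)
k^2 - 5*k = k*(k - 5)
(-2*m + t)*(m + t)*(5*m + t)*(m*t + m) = -10*m^4*t - 10*m^4 - 7*m^3*t^2 - 7*m^3*t + 4*m^2*t^3 + 4*m^2*t^2 + m*t^4 + m*t^3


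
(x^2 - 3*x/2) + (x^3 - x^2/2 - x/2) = x^3 + x^2/2 - 2*x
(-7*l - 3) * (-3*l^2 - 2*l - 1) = 21*l^3 + 23*l^2 + 13*l + 3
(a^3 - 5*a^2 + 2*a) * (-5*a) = -5*a^4 + 25*a^3 - 10*a^2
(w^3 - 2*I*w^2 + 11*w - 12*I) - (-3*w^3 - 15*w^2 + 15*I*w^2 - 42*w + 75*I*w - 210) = 4*w^3 + 15*w^2 - 17*I*w^2 + 53*w - 75*I*w + 210 - 12*I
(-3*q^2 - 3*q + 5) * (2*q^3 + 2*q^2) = -6*q^5 - 12*q^4 + 4*q^3 + 10*q^2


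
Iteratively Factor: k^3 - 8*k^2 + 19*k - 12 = (k - 4)*(k^2 - 4*k + 3) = (k - 4)*(k - 1)*(k - 3)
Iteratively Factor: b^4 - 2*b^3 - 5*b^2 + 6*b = (b - 3)*(b^3 + b^2 - 2*b) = (b - 3)*(b - 1)*(b^2 + 2*b) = b*(b - 3)*(b - 1)*(b + 2)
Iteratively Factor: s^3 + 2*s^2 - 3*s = (s)*(s^2 + 2*s - 3) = s*(s + 3)*(s - 1)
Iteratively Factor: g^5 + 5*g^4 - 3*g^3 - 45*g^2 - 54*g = (g + 3)*(g^4 + 2*g^3 - 9*g^2 - 18*g) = g*(g + 3)*(g^3 + 2*g^2 - 9*g - 18) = g*(g + 2)*(g + 3)*(g^2 - 9) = g*(g + 2)*(g + 3)^2*(g - 3)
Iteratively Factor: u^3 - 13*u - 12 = (u - 4)*(u^2 + 4*u + 3) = (u - 4)*(u + 3)*(u + 1)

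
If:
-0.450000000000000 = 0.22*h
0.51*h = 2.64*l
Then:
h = -2.05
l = -0.40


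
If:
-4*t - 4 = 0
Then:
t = -1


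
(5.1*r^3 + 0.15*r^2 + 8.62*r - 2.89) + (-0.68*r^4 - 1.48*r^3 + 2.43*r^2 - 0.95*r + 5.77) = -0.68*r^4 + 3.62*r^3 + 2.58*r^2 + 7.67*r + 2.88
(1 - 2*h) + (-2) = -2*h - 1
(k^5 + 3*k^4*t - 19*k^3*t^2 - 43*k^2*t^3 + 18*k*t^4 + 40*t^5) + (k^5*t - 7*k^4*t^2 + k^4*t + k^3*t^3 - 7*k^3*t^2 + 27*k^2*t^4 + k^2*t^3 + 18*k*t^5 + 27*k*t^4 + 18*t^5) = k^5*t + k^5 - 7*k^4*t^2 + 4*k^4*t + k^3*t^3 - 26*k^3*t^2 + 27*k^2*t^4 - 42*k^2*t^3 + 18*k*t^5 + 45*k*t^4 + 58*t^5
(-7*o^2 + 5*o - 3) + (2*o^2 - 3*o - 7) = -5*o^2 + 2*o - 10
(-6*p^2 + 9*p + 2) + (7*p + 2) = -6*p^2 + 16*p + 4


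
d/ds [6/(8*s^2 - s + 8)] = 6*(1 - 16*s)/(8*s^2 - s + 8)^2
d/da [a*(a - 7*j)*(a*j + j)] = j*(3*a^2 - 14*a*j + 2*a - 7*j)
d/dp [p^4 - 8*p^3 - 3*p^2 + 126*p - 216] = 4*p^3 - 24*p^2 - 6*p + 126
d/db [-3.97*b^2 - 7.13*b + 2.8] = -7.94*b - 7.13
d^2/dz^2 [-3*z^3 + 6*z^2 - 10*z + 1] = 12 - 18*z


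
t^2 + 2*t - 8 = (t - 2)*(t + 4)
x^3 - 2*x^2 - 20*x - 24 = (x - 6)*(x + 2)^2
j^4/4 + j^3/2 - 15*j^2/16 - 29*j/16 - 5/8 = (j/4 + 1/4)*(j - 2)*(j + 1/2)*(j + 5/2)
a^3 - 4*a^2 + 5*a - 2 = (a - 2)*(a - 1)^2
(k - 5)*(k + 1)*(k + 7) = k^3 + 3*k^2 - 33*k - 35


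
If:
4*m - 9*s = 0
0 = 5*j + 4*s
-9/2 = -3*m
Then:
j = -8/15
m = 3/2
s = 2/3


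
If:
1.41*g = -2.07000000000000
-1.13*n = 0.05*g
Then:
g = -1.47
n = 0.06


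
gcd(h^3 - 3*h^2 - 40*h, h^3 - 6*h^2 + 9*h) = h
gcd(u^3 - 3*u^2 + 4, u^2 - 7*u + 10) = u - 2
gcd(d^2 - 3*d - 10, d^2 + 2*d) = d + 2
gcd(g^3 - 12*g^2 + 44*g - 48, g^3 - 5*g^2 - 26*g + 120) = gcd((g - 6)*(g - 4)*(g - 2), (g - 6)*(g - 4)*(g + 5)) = g^2 - 10*g + 24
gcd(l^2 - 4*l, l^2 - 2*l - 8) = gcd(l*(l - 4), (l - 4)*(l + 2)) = l - 4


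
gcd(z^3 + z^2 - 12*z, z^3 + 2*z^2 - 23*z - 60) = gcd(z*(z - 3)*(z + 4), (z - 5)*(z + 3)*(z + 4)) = z + 4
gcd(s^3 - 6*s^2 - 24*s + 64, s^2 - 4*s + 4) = s - 2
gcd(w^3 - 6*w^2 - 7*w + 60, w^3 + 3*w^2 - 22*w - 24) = w - 4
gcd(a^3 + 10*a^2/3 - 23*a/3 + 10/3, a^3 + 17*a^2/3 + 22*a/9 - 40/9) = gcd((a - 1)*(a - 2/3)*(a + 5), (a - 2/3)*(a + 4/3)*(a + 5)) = a^2 + 13*a/3 - 10/3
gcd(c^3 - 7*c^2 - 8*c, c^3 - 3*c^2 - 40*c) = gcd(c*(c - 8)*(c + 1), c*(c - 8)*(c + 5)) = c^2 - 8*c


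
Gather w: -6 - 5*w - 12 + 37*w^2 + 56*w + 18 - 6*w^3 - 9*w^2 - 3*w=-6*w^3 + 28*w^2 + 48*w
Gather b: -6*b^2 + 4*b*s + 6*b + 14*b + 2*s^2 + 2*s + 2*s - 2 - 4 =-6*b^2 + b*(4*s + 20) + 2*s^2 + 4*s - 6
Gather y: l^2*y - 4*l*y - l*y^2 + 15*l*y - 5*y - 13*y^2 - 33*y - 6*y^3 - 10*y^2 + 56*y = -6*y^3 + y^2*(-l - 23) + y*(l^2 + 11*l + 18)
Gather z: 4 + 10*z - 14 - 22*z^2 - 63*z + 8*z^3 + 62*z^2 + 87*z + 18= 8*z^3 + 40*z^2 + 34*z + 8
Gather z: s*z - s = s*z - s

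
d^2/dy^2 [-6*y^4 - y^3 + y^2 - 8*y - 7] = -72*y^2 - 6*y + 2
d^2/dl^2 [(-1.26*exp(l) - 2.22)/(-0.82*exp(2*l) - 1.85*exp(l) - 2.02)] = (0.847224*exp(4*l) + 4.059492*exp(3*l) - 2.419164*exp(2*l) - 11.819502*exp(l) - 3.154836)*exp(l)/(0.551368*exp(6*l) + 3.73182*exp(5*l) + 12.494094*exp(4*l) + 24.717665*exp(3*l) + 30.778134*exp(2*l) + 22.64622*exp(l) + 8.242408)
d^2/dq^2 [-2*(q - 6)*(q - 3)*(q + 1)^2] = -24*q^2 + 84*q - 4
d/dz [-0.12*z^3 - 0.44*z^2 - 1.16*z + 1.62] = -0.36*z^2 - 0.88*z - 1.16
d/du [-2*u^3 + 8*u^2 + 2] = 2*u*(8 - 3*u)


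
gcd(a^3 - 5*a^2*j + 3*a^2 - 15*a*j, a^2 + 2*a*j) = a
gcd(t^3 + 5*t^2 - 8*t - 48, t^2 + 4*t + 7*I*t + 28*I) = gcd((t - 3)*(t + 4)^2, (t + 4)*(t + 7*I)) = t + 4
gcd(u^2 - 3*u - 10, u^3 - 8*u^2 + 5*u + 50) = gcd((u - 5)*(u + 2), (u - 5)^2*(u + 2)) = u^2 - 3*u - 10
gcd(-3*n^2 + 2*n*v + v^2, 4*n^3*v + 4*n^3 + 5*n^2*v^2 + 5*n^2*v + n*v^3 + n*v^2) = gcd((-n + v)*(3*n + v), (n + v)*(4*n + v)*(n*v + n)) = 1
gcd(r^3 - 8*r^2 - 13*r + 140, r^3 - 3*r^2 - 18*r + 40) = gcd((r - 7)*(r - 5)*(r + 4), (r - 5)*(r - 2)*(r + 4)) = r^2 - r - 20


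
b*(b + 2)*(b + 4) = b^3 + 6*b^2 + 8*b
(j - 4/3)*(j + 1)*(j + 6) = j^3 + 17*j^2/3 - 10*j/3 - 8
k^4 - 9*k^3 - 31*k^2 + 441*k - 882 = (k - 7)*(k - 6)*(k - 3)*(k + 7)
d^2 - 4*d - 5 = (d - 5)*(d + 1)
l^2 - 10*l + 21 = (l - 7)*(l - 3)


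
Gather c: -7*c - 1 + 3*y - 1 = -7*c + 3*y - 2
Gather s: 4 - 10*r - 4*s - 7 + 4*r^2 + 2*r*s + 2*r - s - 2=4*r^2 - 8*r + s*(2*r - 5) - 5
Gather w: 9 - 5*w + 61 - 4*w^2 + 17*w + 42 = -4*w^2 + 12*w + 112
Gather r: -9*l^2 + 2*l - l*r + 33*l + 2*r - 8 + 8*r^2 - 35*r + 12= -9*l^2 + 35*l + 8*r^2 + r*(-l - 33) + 4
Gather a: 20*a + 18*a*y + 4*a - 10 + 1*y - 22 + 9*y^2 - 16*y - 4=a*(18*y + 24) + 9*y^2 - 15*y - 36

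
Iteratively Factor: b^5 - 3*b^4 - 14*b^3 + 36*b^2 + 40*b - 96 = (b - 4)*(b^4 + b^3 - 10*b^2 - 4*b + 24) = (b - 4)*(b - 2)*(b^3 + 3*b^2 - 4*b - 12) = (b - 4)*(b - 2)*(b + 3)*(b^2 - 4) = (b - 4)*(b - 2)*(b + 2)*(b + 3)*(b - 2)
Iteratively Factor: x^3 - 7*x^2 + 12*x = (x)*(x^2 - 7*x + 12) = x*(x - 4)*(x - 3)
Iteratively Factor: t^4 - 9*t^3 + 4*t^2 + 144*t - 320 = (t - 4)*(t^3 - 5*t^2 - 16*t + 80) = (t - 4)*(t + 4)*(t^2 - 9*t + 20) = (t - 5)*(t - 4)*(t + 4)*(t - 4)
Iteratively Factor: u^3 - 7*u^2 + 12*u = (u)*(u^2 - 7*u + 12) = u*(u - 3)*(u - 4)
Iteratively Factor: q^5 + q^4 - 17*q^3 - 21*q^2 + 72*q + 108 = (q - 3)*(q^4 + 4*q^3 - 5*q^2 - 36*q - 36) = (q - 3)*(q + 2)*(q^3 + 2*q^2 - 9*q - 18) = (q - 3)^2*(q + 2)*(q^2 + 5*q + 6) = (q - 3)^2*(q + 2)*(q + 3)*(q + 2)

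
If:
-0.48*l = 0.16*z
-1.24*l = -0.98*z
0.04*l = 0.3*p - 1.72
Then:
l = 0.00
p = 5.73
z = 0.00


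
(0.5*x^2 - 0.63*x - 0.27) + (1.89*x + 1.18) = 0.5*x^2 + 1.26*x + 0.91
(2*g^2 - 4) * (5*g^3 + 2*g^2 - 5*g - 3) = 10*g^5 + 4*g^4 - 30*g^3 - 14*g^2 + 20*g + 12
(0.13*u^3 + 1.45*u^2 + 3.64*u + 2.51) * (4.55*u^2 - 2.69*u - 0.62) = 0.5915*u^5 + 6.2478*u^4 + 12.5809*u^3 + 0.729899999999999*u^2 - 9.0087*u - 1.5562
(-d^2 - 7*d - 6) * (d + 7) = -d^3 - 14*d^2 - 55*d - 42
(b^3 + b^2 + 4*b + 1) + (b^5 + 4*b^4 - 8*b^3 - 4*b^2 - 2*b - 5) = b^5 + 4*b^4 - 7*b^3 - 3*b^2 + 2*b - 4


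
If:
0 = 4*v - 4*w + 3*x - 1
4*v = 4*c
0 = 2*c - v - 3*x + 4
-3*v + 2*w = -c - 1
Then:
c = -5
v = -5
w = -11/2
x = -1/3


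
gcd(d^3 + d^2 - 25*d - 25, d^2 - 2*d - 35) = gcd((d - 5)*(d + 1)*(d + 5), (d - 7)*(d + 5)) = d + 5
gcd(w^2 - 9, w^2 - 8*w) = 1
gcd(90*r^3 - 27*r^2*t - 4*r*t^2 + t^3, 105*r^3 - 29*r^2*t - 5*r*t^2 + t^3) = 15*r^2 - 2*r*t - t^2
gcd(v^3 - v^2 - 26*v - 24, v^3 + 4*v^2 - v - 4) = v^2 + 5*v + 4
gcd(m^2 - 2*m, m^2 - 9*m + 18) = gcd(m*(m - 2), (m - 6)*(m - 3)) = 1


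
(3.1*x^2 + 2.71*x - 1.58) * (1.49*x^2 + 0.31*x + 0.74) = 4.619*x^4 + 4.9989*x^3 + 0.7799*x^2 + 1.5156*x - 1.1692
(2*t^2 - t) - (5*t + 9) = 2*t^2 - 6*t - 9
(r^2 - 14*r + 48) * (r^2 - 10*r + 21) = r^4 - 24*r^3 + 209*r^2 - 774*r + 1008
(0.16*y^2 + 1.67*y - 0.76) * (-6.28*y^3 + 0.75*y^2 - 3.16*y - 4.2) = -1.0048*y^5 - 10.3676*y^4 + 5.5197*y^3 - 6.5192*y^2 - 4.6124*y + 3.192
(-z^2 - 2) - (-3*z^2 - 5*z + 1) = 2*z^2 + 5*z - 3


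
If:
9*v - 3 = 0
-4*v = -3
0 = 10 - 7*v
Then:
No Solution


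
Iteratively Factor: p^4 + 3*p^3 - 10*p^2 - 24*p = (p)*(p^3 + 3*p^2 - 10*p - 24) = p*(p - 3)*(p^2 + 6*p + 8) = p*(p - 3)*(p + 2)*(p + 4)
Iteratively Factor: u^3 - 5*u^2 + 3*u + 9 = (u - 3)*(u^2 - 2*u - 3) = (u - 3)^2*(u + 1)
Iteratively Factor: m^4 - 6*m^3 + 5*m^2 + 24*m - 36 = (m + 2)*(m^3 - 8*m^2 + 21*m - 18) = (m - 3)*(m + 2)*(m^2 - 5*m + 6) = (m - 3)*(m - 2)*(m + 2)*(m - 3)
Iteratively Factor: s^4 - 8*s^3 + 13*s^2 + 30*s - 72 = (s - 3)*(s^3 - 5*s^2 - 2*s + 24) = (s - 4)*(s - 3)*(s^2 - s - 6) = (s - 4)*(s - 3)^2*(s + 2)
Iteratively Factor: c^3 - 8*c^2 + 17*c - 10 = (c - 5)*(c^2 - 3*c + 2) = (c - 5)*(c - 2)*(c - 1)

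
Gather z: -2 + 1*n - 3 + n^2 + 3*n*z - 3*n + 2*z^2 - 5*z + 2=n^2 - 2*n + 2*z^2 + z*(3*n - 5) - 3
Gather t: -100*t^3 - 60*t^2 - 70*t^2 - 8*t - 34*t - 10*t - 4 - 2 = -100*t^3 - 130*t^2 - 52*t - 6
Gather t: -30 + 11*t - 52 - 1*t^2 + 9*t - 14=-t^2 + 20*t - 96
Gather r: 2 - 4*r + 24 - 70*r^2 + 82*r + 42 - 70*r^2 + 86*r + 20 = -140*r^2 + 164*r + 88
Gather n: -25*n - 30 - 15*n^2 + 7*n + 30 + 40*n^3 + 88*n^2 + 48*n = 40*n^3 + 73*n^2 + 30*n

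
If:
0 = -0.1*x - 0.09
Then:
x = -0.90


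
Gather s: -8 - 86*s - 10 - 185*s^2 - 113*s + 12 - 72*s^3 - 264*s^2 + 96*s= -72*s^3 - 449*s^2 - 103*s - 6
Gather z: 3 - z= 3 - z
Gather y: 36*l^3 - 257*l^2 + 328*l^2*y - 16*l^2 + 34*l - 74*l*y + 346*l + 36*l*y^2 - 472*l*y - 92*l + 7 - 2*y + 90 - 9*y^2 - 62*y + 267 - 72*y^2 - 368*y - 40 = 36*l^3 - 273*l^2 + 288*l + y^2*(36*l - 81) + y*(328*l^2 - 546*l - 432) + 324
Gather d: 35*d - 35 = 35*d - 35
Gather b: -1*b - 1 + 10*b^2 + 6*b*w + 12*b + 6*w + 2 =10*b^2 + b*(6*w + 11) + 6*w + 1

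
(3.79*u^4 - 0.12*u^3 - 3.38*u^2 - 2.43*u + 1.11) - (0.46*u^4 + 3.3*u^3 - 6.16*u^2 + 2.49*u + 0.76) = 3.33*u^4 - 3.42*u^3 + 2.78*u^2 - 4.92*u + 0.35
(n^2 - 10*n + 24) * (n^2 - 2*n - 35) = n^4 - 12*n^3 + 9*n^2 + 302*n - 840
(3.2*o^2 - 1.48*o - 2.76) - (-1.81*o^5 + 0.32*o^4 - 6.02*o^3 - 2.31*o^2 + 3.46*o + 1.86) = 1.81*o^5 - 0.32*o^4 + 6.02*o^3 + 5.51*o^2 - 4.94*o - 4.62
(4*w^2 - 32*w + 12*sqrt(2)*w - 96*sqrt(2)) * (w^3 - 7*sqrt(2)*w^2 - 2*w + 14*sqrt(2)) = 4*w^5 - 32*w^4 - 16*sqrt(2)*w^4 - 176*w^3 + 128*sqrt(2)*w^3 + 32*sqrt(2)*w^2 + 1408*w^2 - 256*sqrt(2)*w + 336*w - 2688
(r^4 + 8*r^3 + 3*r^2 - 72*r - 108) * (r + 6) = r^5 + 14*r^4 + 51*r^3 - 54*r^2 - 540*r - 648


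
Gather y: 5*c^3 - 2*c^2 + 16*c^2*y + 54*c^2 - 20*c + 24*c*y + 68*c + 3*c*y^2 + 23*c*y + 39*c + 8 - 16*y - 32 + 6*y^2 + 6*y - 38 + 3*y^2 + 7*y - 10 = 5*c^3 + 52*c^2 + 87*c + y^2*(3*c + 9) + y*(16*c^2 + 47*c - 3) - 72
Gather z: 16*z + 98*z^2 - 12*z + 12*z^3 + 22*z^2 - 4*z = 12*z^3 + 120*z^2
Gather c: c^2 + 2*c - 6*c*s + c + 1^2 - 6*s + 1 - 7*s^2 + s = c^2 + c*(3 - 6*s) - 7*s^2 - 5*s + 2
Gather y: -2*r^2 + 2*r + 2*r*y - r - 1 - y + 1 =-2*r^2 + r + y*(2*r - 1)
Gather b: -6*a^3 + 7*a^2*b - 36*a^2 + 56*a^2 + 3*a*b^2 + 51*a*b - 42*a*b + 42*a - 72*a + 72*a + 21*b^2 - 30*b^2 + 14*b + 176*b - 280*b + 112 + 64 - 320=-6*a^3 + 20*a^2 + 42*a + b^2*(3*a - 9) + b*(7*a^2 + 9*a - 90) - 144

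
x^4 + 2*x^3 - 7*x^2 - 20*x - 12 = (x - 3)*(x + 1)*(x + 2)^2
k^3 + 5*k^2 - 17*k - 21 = (k - 3)*(k + 1)*(k + 7)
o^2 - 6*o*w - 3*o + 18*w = (o - 3)*(o - 6*w)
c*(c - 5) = c^2 - 5*c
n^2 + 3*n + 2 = (n + 1)*(n + 2)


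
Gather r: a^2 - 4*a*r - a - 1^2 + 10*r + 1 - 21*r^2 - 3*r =a^2 - a - 21*r^2 + r*(7 - 4*a)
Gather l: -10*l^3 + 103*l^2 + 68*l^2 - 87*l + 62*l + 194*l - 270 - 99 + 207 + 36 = -10*l^3 + 171*l^2 + 169*l - 126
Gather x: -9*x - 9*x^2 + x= -9*x^2 - 8*x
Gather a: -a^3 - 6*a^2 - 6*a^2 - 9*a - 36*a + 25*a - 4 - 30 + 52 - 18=-a^3 - 12*a^2 - 20*a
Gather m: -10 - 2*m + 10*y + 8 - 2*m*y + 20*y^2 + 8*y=m*(-2*y - 2) + 20*y^2 + 18*y - 2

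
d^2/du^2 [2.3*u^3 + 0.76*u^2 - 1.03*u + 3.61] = 13.8*u + 1.52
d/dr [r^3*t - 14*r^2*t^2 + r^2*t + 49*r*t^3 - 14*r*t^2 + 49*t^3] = t*(3*r^2 - 28*r*t + 2*r + 49*t^2 - 14*t)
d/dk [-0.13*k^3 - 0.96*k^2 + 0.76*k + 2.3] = -0.39*k^2 - 1.92*k + 0.76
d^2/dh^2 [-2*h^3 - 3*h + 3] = -12*h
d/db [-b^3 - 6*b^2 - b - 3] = -3*b^2 - 12*b - 1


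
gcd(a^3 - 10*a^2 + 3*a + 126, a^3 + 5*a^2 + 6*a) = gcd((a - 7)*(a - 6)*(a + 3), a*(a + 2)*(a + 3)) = a + 3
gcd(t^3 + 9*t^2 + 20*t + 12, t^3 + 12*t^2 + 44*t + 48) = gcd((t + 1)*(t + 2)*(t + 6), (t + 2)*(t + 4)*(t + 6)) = t^2 + 8*t + 12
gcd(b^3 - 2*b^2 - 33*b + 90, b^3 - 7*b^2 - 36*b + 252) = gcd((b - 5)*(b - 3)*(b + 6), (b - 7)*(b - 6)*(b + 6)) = b + 6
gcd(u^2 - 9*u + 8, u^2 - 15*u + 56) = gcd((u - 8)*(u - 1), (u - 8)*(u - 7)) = u - 8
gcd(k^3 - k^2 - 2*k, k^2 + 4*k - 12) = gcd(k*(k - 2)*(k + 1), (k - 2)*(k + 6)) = k - 2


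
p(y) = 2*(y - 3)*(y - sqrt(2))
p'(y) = 4*y - 6 - 2*sqrt(2)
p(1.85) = -1.00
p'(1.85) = -1.43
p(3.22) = 0.79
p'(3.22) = 4.05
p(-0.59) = 14.39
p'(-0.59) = -11.19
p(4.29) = 7.42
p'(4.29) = 8.33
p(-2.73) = 47.49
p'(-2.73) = -19.75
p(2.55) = -1.02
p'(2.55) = 1.37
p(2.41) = -1.18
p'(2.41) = 0.81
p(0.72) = 3.17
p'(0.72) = -5.95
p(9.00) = 91.03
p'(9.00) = 27.17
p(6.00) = 27.51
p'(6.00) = 15.17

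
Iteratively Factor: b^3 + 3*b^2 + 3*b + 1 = (b + 1)*(b^2 + 2*b + 1) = (b + 1)^2*(b + 1)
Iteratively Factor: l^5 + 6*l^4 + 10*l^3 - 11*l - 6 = (l + 2)*(l^4 + 4*l^3 + 2*l^2 - 4*l - 3) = (l + 1)*(l + 2)*(l^3 + 3*l^2 - l - 3) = (l + 1)^2*(l + 2)*(l^2 + 2*l - 3) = (l + 1)^2*(l + 2)*(l + 3)*(l - 1)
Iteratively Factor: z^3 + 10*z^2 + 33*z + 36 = (z + 3)*(z^2 + 7*z + 12) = (z + 3)^2*(z + 4)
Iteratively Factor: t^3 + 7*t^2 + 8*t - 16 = (t + 4)*(t^2 + 3*t - 4) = (t - 1)*(t + 4)*(t + 4)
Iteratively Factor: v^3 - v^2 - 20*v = (v - 5)*(v^2 + 4*v) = v*(v - 5)*(v + 4)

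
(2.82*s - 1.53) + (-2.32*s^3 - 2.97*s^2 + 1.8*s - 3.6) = -2.32*s^3 - 2.97*s^2 + 4.62*s - 5.13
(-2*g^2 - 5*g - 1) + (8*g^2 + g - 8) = 6*g^2 - 4*g - 9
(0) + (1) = 1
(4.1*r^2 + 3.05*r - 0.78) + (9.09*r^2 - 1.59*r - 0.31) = 13.19*r^2 + 1.46*r - 1.09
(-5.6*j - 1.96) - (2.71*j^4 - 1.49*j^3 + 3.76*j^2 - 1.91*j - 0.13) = -2.71*j^4 + 1.49*j^3 - 3.76*j^2 - 3.69*j - 1.83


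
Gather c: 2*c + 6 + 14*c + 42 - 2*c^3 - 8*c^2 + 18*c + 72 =-2*c^3 - 8*c^2 + 34*c + 120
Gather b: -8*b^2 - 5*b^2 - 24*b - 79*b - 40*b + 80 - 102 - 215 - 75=-13*b^2 - 143*b - 312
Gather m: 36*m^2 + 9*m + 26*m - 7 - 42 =36*m^2 + 35*m - 49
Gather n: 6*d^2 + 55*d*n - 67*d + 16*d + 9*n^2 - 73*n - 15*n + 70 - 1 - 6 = 6*d^2 - 51*d + 9*n^2 + n*(55*d - 88) + 63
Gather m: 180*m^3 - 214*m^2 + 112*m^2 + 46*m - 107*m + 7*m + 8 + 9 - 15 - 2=180*m^3 - 102*m^2 - 54*m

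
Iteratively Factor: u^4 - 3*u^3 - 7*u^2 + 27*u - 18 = (u + 3)*(u^3 - 6*u^2 + 11*u - 6) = (u - 2)*(u + 3)*(u^2 - 4*u + 3) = (u - 3)*(u - 2)*(u + 3)*(u - 1)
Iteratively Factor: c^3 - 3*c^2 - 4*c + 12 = (c - 3)*(c^2 - 4) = (c - 3)*(c + 2)*(c - 2)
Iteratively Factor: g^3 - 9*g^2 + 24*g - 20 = (g - 2)*(g^2 - 7*g + 10) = (g - 5)*(g - 2)*(g - 2)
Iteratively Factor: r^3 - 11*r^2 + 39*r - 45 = (r - 5)*(r^2 - 6*r + 9) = (r - 5)*(r - 3)*(r - 3)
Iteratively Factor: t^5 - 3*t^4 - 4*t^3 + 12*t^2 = (t)*(t^4 - 3*t^3 - 4*t^2 + 12*t) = t^2*(t^3 - 3*t^2 - 4*t + 12) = t^2*(t - 3)*(t^2 - 4) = t^2*(t - 3)*(t - 2)*(t + 2)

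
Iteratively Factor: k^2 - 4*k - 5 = (k - 5)*(k + 1)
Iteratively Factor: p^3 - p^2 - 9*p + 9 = (p + 3)*(p^2 - 4*p + 3) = (p - 1)*(p + 3)*(p - 3)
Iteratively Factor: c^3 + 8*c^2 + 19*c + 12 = (c + 1)*(c^2 + 7*c + 12) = (c + 1)*(c + 3)*(c + 4)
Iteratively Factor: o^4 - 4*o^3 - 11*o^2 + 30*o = (o)*(o^3 - 4*o^2 - 11*o + 30) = o*(o + 3)*(o^2 - 7*o + 10) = o*(o - 5)*(o + 3)*(o - 2)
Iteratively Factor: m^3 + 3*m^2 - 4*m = (m)*(m^2 + 3*m - 4) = m*(m - 1)*(m + 4)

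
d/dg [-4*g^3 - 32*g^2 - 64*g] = -12*g^2 - 64*g - 64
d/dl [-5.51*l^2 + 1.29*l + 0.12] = 1.29 - 11.02*l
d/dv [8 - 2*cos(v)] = 2*sin(v)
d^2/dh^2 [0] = 0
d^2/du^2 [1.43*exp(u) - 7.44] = 1.43*exp(u)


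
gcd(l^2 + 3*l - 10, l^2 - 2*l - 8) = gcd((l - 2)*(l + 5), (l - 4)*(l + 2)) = 1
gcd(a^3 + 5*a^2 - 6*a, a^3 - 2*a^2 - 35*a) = a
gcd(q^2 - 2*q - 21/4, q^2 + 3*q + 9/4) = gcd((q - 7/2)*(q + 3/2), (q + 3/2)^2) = q + 3/2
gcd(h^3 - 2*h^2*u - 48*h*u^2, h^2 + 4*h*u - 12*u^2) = h + 6*u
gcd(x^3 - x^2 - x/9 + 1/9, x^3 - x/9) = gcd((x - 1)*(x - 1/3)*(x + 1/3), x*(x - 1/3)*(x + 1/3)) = x^2 - 1/9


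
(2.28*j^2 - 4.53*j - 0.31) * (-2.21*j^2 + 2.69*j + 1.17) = -5.0388*j^4 + 16.1445*j^3 - 8.833*j^2 - 6.134*j - 0.3627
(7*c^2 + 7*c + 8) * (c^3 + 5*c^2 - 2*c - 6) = 7*c^5 + 42*c^4 + 29*c^3 - 16*c^2 - 58*c - 48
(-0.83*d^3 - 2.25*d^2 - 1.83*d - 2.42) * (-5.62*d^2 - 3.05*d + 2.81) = 4.6646*d^5 + 15.1765*d^4 + 14.8148*d^3 + 12.8594*d^2 + 2.2387*d - 6.8002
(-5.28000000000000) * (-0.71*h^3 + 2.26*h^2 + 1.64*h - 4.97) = 3.7488*h^3 - 11.9328*h^2 - 8.6592*h + 26.2416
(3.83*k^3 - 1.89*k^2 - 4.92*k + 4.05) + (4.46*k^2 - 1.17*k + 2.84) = 3.83*k^3 + 2.57*k^2 - 6.09*k + 6.89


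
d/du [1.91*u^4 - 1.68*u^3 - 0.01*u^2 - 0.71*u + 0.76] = 7.64*u^3 - 5.04*u^2 - 0.02*u - 0.71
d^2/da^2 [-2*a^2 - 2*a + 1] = -4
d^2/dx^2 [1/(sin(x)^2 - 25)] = 2*(-2*sin(x)^4 - 47*sin(x)^2 + 25)/(sin(x)^2 - 25)^3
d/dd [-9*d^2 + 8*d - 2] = 8 - 18*d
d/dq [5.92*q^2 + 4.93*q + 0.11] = 11.84*q + 4.93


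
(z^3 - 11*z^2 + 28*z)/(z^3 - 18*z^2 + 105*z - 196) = z/(z - 7)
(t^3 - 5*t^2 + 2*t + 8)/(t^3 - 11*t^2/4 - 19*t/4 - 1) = 4*(t - 2)/(4*t + 1)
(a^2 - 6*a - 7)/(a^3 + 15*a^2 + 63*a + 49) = (a - 7)/(a^2 + 14*a + 49)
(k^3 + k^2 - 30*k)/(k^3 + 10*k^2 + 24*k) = (k - 5)/(k + 4)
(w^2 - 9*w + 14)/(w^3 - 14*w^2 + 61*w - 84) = (w - 2)/(w^2 - 7*w + 12)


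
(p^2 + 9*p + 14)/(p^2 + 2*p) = (p + 7)/p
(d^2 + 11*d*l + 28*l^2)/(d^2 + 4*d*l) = (d + 7*l)/d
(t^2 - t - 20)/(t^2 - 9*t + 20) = (t + 4)/(t - 4)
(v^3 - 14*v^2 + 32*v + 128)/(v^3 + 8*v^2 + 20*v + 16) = (v^2 - 16*v + 64)/(v^2 + 6*v + 8)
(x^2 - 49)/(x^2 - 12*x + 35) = (x + 7)/(x - 5)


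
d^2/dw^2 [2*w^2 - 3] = 4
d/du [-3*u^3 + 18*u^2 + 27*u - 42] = -9*u^2 + 36*u + 27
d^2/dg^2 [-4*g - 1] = 0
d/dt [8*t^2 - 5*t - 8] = 16*t - 5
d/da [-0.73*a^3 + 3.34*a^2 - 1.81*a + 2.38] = -2.19*a^2 + 6.68*a - 1.81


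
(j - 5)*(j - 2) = j^2 - 7*j + 10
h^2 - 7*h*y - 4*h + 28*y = (h - 4)*(h - 7*y)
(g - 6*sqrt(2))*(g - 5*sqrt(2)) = g^2 - 11*sqrt(2)*g + 60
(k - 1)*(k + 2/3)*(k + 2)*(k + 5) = k^4 + 20*k^3/3 + 7*k^2 - 8*k - 20/3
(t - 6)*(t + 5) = t^2 - t - 30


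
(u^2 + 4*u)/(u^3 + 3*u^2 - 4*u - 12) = u*(u + 4)/(u^3 + 3*u^2 - 4*u - 12)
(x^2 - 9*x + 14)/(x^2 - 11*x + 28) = (x - 2)/(x - 4)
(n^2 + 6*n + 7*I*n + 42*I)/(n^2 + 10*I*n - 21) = (n + 6)/(n + 3*I)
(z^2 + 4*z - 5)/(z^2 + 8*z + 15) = (z - 1)/(z + 3)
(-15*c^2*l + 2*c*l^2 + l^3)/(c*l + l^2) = (-15*c^2 + 2*c*l + l^2)/(c + l)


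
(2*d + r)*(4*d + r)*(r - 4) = 8*d^2*r - 32*d^2 + 6*d*r^2 - 24*d*r + r^3 - 4*r^2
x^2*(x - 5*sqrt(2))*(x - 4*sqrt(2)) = x^4 - 9*sqrt(2)*x^3 + 40*x^2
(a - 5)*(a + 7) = a^2 + 2*a - 35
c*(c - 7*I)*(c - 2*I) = c^3 - 9*I*c^2 - 14*c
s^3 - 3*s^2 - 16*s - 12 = (s - 6)*(s + 1)*(s + 2)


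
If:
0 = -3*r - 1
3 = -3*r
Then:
No Solution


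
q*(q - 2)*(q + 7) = q^3 + 5*q^2 - 14*q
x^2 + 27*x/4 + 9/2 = (x + 3/4)*(x + 6)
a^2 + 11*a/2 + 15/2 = (a + 5/2)*(a + 3)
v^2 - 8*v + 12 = (v - 6)*(v - 2)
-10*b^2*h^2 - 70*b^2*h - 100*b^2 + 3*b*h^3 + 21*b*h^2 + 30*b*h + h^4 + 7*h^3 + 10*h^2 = (-2*b + h)*(5*b + h)*(h + 2)*(h + 5)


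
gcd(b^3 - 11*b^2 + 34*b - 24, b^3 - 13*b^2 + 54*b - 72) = b^2 - 10*b + 24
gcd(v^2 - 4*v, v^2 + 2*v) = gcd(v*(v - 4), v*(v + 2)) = v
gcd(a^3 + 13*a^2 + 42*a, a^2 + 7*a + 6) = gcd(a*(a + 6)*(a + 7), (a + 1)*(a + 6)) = a + 6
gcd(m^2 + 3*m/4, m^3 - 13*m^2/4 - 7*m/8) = m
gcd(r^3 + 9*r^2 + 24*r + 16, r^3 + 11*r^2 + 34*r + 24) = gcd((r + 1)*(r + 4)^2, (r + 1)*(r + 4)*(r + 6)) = r^2 + 5*r + 4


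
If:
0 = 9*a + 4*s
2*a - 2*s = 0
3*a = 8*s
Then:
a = 0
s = 0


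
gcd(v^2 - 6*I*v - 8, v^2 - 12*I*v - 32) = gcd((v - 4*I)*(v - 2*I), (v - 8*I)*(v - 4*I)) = v - 4*I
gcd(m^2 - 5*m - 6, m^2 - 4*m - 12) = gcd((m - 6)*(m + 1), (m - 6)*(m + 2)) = m - 6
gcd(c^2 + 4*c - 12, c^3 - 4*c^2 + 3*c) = 1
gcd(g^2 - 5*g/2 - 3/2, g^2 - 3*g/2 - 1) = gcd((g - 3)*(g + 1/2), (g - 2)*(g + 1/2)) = g + 1/2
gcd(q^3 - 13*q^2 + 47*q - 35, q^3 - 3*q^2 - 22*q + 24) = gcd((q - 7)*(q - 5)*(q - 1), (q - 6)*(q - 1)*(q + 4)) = q - 1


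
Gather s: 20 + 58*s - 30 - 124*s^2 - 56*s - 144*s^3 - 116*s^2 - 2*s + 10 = -144*s^3 - 240*s^2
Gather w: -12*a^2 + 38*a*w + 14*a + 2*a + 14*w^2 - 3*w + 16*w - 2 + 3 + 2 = -12*a^2 + 16*a + 14*w^2 + w*(38*a + 13) + 3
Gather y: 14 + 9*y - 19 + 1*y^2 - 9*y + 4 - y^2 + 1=0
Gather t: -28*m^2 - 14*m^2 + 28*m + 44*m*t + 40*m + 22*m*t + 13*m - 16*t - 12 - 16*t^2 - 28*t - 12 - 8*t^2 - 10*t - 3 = -42*m^2 + 81*m - 24*t^2 + t*(66*m - 54) - 27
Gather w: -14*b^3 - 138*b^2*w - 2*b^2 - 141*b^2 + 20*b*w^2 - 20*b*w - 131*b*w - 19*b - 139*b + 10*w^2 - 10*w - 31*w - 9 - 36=-14*b^3 - 143*b^2 - 158*b + w^2*(20*b + 10) + w*(-138*b^2 - 151*b - 41) - 45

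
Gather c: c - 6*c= -5*c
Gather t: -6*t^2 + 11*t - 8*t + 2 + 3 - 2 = -6*t^2 + 3*t + 3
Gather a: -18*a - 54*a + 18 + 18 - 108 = -72*a - 72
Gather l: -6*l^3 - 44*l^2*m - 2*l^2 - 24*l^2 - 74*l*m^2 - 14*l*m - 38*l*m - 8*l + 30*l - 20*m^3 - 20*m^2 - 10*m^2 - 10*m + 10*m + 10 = -6*l^3 + l^2*(-44*m - 26) + l*(-74*m^2 - 52*m + 22) - 20*m^3 - 30*m^2 + 10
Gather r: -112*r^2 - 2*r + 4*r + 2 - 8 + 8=-112*r^2 + 2*r + 2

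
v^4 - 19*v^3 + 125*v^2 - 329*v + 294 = (v - 7)^2*(v - 3)*(v - 2)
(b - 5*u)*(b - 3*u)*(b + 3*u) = b^3 - 5*b^2*u - 9*b*u^2 + 45*u^3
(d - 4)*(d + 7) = d^2 + 3*d - 28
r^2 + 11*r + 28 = (r + 4)*(r + 7)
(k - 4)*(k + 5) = k^2 + k - 20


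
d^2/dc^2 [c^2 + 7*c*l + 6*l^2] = 2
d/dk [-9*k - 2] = -9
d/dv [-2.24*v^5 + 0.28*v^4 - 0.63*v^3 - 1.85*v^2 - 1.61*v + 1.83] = -11.2*v^4 + 1.12*v^3 - 1.89*v^2 - 3.7*v - 1.61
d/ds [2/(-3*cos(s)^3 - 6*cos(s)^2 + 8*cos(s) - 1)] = 2*(-9*cos(s)^2 - 12*cos(s) + 8)*sin(s)/(3*cos(s)^3 + 6*cos(s)^2 - 8*cos(s) + 1)^2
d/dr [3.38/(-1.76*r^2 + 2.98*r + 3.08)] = (11.8976*r - 10.0724)/(-1.76*r^2 + 2.98*r + 3.08)^2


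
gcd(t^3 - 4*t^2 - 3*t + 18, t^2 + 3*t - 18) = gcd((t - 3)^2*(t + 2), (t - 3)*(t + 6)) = t - 3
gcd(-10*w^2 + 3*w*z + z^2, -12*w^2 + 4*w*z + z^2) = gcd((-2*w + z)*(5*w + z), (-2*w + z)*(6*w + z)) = -2*w + z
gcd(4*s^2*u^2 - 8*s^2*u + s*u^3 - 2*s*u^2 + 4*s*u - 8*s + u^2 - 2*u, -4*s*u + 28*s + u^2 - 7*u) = 1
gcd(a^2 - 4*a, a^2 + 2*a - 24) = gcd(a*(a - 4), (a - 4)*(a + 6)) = a - 4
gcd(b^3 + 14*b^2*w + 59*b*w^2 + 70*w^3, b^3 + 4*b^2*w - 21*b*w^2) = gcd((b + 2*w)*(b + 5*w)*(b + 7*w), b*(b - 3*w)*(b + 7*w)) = b + 7*w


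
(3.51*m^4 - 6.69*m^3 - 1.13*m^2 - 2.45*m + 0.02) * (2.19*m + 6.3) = 7.6869*m^5 + 7.4619*m^4 - 44.6217*m^3 - 12.4845*m^2 - 15.3912*m + 0.126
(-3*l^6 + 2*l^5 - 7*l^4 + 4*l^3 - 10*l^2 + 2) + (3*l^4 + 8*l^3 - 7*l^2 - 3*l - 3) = -3*l^6 + 2*l^5 - 4*l^4 + 12*l^3 - 17*l^2 - 3*l - 1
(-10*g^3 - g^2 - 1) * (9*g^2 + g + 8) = -90*g^5 - 19*g^4 - 81*g^3 - 17*g^2 - g - 8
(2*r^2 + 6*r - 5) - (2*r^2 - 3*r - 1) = 9*r - 4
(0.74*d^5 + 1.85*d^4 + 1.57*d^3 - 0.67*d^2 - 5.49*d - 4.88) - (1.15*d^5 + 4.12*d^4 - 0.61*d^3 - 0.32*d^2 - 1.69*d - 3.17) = -0.41*d^5 - 2.27*d^4 + 2.18*d^3 - 0.35*d^2 - 3.8*d - 1.71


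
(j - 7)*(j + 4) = j^2 - 3*j - 28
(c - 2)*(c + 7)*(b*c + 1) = b*c^3 + 5*b*c^2 - 14*b*c + c^2 + 5*c - 14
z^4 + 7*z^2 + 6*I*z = z*(z - 3*I)*(z + I)*(z + 2*I)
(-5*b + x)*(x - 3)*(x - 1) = -5*b*x^2 + 20*b*x - 15*b + x^3 - 4*x^2 + 3*x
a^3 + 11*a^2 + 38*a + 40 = (a + 2)*(a + 4)*(a + 5)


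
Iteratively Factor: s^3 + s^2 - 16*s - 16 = (s - 4)*(s^2 + 5*s + 4) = (s - 4)*(s + 1)*(s + 4)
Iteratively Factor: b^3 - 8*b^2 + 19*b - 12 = (b - 1)*(b^2 - 7*b + 12) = (b - 4)*(b - 1)*(b - 3)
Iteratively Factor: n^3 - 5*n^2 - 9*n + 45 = (n + 3)*(n^2 - 8*n + 15) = (n - 3)*(n + 3)*(n - 5)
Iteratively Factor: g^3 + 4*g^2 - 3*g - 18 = (g + 3)*(g^2 + g - 6) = (g - 2)*(g + 3)*(g + 3)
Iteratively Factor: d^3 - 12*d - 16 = (d - 4)*(d^2 + 4*d + 4) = (d - 4)*(d + 2)*(d + 2)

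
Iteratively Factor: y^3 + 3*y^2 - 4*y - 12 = (y - 2)*(y^2 + 5*y + 6) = (y - 2)*(y + 2)*(y + 3)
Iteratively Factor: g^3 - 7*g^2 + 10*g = (g - 2)*(g^2 - 5*g) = (g - 5)*(g - 2)*(g)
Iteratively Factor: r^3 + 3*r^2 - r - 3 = (r + 3)*(r^2 - 1) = (r + 1)*(r + 3)*(r - 1)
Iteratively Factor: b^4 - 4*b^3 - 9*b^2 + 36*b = (b + 3)*(b^3 - 7*b^2 + 12*b) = (b - 4)*(b + 3)*(b^2 - 3*b) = (b - 4)*(b - 3)*(b + 3)*(b)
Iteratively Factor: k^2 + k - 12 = (k - 3)*(k + 4)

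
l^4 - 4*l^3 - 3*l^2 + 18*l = l*(l - 3)^2*(l + 2)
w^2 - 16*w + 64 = (w - 8)^2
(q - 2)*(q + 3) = q^2 + q - 6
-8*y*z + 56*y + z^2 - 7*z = (-8*y + z)*(z - 7)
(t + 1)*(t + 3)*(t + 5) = t^3 + 9*t^2 + 23*t + 15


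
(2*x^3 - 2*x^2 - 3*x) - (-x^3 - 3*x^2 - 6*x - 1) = 3*x^3 + x^2 + 3*x + 1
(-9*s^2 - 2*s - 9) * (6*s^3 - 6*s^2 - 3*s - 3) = -54*s^5 + 42*s^4 - 15*s^3 + 87*s^2 + 33*s + 27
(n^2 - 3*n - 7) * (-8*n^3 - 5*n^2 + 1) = -8*n^5 + 19*n^4 + 71*n^3 + 36*n^2 - 3*n - 7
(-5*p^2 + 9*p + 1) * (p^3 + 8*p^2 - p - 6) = -5*p^5 - 31*p^4 + 78*p^3 + 29*p^2 - 55*p - 6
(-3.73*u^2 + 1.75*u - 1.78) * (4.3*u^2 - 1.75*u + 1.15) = -16.039*u^4 + 14.0525*u^3 - 15.006*u^2 + 5.1275*u - 2.047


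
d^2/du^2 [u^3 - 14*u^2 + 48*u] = 6*u - 28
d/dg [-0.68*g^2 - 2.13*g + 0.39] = -1.36*g - 2.13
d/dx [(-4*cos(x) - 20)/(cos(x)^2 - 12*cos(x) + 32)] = 4*(sin(x)^2 - 10*cos(x) + 91)*sin(x)/(cos(x)^2 - 12*cos(x) + 32)^2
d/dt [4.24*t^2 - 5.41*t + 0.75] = 8.48*t - 5.41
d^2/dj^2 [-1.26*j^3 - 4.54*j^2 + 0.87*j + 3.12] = -7.56*j - 9.08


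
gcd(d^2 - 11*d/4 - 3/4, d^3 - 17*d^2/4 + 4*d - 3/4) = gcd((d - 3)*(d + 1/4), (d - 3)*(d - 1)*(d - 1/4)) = d - 3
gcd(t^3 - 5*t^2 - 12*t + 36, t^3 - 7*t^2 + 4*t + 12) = t^2 - 8*t + 12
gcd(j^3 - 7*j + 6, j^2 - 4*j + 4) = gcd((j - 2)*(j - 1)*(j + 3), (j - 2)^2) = j - 2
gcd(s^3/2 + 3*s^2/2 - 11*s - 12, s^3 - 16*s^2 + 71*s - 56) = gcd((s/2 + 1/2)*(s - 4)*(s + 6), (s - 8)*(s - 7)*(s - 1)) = 1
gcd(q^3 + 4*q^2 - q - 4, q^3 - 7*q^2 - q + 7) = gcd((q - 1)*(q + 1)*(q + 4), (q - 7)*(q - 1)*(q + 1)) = q^2 - 1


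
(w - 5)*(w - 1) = w^2 - 6*w + 5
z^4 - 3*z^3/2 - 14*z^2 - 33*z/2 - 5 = (z - 5)*(z + 1/2)*(z + 1)*(z + 2)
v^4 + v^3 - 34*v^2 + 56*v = v*(v - 4)*(v - 2)*(v + 7)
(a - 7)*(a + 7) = a^2 - 49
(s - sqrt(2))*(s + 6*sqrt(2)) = s^2 + 5*sqrt(2)*s - 12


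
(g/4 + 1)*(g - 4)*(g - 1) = g^3/4 - g^2/4 - 4*g + 4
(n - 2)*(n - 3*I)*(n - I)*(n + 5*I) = n^4 - 2*n^3 + I*n^3 + 17*n^2 - 2*I*n^2 - 34*n - 15*I*n + 30*I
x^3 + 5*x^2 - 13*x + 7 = (x - 1)^2*(x + 7)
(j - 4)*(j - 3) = j^2 - 7*j + 12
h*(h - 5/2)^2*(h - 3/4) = h^4 - 23*h^3/4 + 10*h^2 - 75*h/16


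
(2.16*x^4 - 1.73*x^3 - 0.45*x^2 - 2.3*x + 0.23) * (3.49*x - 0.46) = 7.5384*x^5 - 7.0313*x^4 - 0.7747*x^3 - 7.82*x^2 + 1.8607*x - 0.1058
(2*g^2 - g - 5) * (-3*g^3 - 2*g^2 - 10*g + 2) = -6*g^5 - g^4 - 3*g^3 + 24*g^2 + 48*g - 10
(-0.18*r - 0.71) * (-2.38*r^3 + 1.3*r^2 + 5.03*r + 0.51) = 0.4284*r^4 + 1.4558*r^3 - 1.8284*r^2 - 3.6631*r - 0.3621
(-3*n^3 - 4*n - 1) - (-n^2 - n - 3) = -3*n^3 + n^2 - 3*n + 2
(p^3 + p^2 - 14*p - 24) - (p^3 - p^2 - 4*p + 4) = 2*p^2 - 10*p - 28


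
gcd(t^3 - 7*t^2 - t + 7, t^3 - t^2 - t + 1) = t^2 - 1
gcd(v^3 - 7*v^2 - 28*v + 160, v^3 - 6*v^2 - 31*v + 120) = v^2 - 3*v - 40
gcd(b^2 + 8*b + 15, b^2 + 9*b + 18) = b + 3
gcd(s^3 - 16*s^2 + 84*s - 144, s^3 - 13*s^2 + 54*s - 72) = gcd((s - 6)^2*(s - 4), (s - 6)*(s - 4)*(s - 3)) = s^2 - 10*s + 24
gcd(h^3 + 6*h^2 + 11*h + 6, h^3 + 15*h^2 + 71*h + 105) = h + 3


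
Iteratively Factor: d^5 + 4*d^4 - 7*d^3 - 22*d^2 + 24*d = (d)*(d^4 + 4*d^3 - 7*d^2 - 22*d + 24) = d*(d - 2)*(d^3 + 6*d^2 + 5*d - 12) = d*(d - 2)*(d + 3)*(d^2 + 3*d - 4) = d*(d - 2)*(d - 1)*(d + 3)*(d + 4)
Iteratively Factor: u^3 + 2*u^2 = (u)*(u^2 + 2*u) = u^2*(u + 2)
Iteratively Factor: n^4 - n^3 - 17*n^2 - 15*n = (n)*(n^3 - n^2 - 17*n - 15) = n*(n - 5)*(n^2 + 4*n + 3) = n*(n - 5)*(n + 3)*(n + 1)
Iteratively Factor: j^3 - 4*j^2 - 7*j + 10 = (j + 2)*(j^2 - 6*j + 5) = (j - 1)*(j + 2)*(j - 5)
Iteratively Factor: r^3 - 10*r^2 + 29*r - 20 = (r - 1)*(r^2 - 9*r + 20) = (r - 4)*(r - 1)*(r - 5)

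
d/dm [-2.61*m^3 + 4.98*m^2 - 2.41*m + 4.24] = -7.83*m^2 + 9.96*m - 2.41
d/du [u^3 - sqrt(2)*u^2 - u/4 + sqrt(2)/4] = 3*u^2 - 2*sqrt(2)*u - 1/4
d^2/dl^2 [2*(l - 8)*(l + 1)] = 4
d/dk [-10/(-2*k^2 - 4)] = -10*k/(k^2 + 2)^2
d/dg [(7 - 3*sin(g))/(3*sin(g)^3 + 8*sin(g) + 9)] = (18*sin(g)^3 - 63*sin(g)^2 - 83)*cos(g)/(3*sin(g)^3 + 8*sin(g) + 9)^2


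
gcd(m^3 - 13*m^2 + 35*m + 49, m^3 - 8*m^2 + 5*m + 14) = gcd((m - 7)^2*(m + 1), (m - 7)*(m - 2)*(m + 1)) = m^2 - 6*m - 7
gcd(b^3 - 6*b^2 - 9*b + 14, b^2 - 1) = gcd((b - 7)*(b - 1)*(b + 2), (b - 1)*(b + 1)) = b - 1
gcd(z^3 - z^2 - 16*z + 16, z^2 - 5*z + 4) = z^2 - 5*z + 4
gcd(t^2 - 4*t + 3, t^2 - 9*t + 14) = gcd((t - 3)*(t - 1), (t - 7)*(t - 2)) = 1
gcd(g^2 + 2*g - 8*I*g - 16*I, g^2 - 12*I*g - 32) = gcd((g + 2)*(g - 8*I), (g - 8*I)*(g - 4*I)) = g - 8*I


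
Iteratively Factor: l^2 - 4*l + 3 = (l - 3)*(l - 1)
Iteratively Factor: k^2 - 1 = (k - 1)*(k + 1)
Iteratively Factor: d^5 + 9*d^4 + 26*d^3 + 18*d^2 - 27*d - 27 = (d + 3)*(d^4 + 6*d^3 + 8*d^2 - 6*d - 9) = (d + 1)*(d + 3)*(d^3 + 5*d^2 + 3*d - 9) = (d + 1)*(d + 3)^2*(d^2 + 2*d - 3) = (d - 1)*(d + 1)*(d + 3)^2*(d + 3)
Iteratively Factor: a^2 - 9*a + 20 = (a - 5)*(a - 4)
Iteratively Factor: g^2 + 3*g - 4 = (g + 4)*(g - 1)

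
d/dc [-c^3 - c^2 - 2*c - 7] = -3*c^2 - 2*c - 2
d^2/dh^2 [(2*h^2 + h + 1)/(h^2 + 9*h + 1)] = 2*(-17*h^3 - 3*h^2 + 24*h + 73)/(h^6 + 27*h^5 + 246*h^4 + 783*h^3 + 246*h^2 + 27*h + 1)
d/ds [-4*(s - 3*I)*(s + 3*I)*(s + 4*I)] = -12*s^2 - 32*I*s - 36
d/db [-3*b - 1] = -3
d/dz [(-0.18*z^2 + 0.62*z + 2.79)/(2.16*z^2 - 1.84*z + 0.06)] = (-1.008*z^2 - 12.0744*z + 5.1708)/(4.6656*z^4 - 7.9488*z^3 + 3.6448*z^2 - 0.2208*z + 0.0036)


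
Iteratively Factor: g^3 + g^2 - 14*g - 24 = (g + 2)*(g^2 - g - 12) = (g + 2)*(g + 3)*(g - 4)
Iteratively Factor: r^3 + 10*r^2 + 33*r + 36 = (r + 3)*(r^2 + 7*r + 12) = (r + 3)*(r + 4)*(r + 3)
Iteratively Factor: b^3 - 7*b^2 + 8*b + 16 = (b - 4)*(b^2 - 3*b - 4) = (b - 4)*(b + 1)*(b - 4)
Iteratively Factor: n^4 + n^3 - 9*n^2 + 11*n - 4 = (n - 1)*(n^3 + 2*n^2 - 7*n + 4) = (n - 1)*(n + 4)*(n^2 - 2*n + 1) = (n - 1)^2*(n + 4)*(n - 1)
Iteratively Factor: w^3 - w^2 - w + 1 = (w - 1)*(w^2 - 1) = (w - 1)*(w + 1)*(w - 1)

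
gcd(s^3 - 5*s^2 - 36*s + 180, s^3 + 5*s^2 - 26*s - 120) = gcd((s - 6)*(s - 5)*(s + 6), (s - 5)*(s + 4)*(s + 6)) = s^2 + s - 30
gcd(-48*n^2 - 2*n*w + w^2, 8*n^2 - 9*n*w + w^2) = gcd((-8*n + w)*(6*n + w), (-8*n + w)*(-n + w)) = -8*n + w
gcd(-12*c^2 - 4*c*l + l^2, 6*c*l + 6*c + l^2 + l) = 1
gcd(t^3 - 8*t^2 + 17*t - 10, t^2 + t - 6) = t - 2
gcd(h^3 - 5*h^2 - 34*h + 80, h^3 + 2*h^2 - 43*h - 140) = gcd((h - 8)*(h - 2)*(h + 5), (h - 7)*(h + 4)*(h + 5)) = h + 5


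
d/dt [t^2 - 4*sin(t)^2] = 2*t - 4*sin(2*t)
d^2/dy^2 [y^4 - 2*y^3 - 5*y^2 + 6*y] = 12*y^2 - 12*y - 10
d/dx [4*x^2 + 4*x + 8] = 8*x + 4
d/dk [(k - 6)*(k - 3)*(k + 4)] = 3*k^2 - 10*k - 18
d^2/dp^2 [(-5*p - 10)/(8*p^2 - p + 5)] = 10*(-(p + 2)*(16*p - 1)^2 + 3*(8*p + 5)*(8*p^2 - p + 5))/(8*p^2 - p + 5)^3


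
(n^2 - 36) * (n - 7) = n^3 - 7*n^2 - 36*n + 252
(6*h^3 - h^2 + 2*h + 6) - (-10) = 6*h^3 - h^2 + 2*h + 16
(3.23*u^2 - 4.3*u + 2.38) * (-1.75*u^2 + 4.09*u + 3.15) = -5.6525*u^4 + 20.7357*u^3 - 11.5775*u^2 - 3.8108*u + 7.497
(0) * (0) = 0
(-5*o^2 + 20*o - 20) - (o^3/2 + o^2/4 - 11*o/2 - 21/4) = -o^3/2 - 21*o^2/4 + 51*o/2 - 59/4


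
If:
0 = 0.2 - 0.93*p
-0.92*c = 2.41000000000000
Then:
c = -2.62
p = 0.22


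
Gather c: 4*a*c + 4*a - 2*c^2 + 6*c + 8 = 4*a - 2*c^2 + c*(4*a + 6) + 8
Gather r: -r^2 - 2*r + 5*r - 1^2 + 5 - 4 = -r^2 + 3*r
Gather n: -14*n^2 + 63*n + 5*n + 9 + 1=-14*n^2 + 68*n + 10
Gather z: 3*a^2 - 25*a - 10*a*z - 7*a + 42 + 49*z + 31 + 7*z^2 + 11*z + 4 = 3*a^2 - 32*a + 7*z^2 + z*(60 - 10*a) + 77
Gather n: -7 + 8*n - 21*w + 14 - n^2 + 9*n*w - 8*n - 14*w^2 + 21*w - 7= -n^2 + 9*n*w - 14*w^2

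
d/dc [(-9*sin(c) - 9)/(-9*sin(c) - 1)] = -72*cos(c)/(9*sin(c) + 1)^2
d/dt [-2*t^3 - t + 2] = -6*t^2 - 1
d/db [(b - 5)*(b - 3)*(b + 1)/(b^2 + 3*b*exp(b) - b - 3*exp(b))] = (-(b - 5)*(b - 3)*(b + 1)*(3*b*exp(b) + 2*b - 1) + ((b - 5)*(b - 3) + (b - 5)*(b + 1) + (b - 3)*(b + 1))*(b^2 + 3*b*exp(b) - b - 3*exp(b)))/(b^2 + 3*b*exp(b) - b - 3*exp(b))^2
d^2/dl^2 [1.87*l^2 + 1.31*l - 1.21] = 3.74000000000000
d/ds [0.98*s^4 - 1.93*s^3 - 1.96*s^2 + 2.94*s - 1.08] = 3.92*s^3 - 5.79*s^2 - 3.92*s + 2.94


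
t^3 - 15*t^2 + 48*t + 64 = (t - 8)^2*(t + 1)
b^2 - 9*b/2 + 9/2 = (b - 3)*(b - 3/2)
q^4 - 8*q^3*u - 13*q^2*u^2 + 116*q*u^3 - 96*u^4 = (q - 8*u)*(q - 3*u)*(q - u)*(q + 4*u)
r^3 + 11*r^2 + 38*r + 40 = (r + 2)*(r + 4)*(r + 5)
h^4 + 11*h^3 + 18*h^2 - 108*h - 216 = (h - 3)*(h + 2)*(h + 6)^2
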